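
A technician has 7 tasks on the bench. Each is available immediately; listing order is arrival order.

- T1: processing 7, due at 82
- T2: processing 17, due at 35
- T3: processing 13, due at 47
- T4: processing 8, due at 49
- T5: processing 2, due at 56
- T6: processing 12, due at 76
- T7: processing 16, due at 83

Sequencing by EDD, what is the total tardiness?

EDD (increasing due date): T2 T3 T4 T5 T6 T1 T7.
T2: 0→17, due 35, tardiness 0
T3: 17→30, due 47, tardiness 0
T4: 30→38, due 49, tardiness 0
T5: 38→40, due 56, tardiness 0
T6: 40→52, due 76, tardiness 0
T1: 52→59, due 82, tardiness 0
T7: 59→75, due 83, tardiness 0
Sum = 0+0+0+0+0+0+0 = 0.

0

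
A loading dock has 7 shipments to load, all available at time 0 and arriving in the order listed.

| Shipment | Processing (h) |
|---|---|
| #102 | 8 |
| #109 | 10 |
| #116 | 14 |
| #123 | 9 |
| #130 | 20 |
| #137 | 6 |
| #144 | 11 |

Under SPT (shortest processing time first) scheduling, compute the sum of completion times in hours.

SPT (increasing processing time): #137 #102 #123 #109 #144 #116 #130.
#137: 0→6
#102: 6→14
#123: 14→23
#109: 23→33
#144: 33→44
#116: 44→58
#130: 58→78
Sum = 6+14+23+33+44+58+78 = 256.

256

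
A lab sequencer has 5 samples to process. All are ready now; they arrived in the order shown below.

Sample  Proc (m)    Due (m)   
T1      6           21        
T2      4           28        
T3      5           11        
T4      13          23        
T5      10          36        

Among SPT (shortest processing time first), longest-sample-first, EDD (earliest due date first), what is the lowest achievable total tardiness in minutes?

3

SPT (increasing processing time): T2 T3 T1 T5 T4.
T2: 0→4, due 28, tardiness 0
T3: 4→9, due 11, tardiness 0
T1: 9→15, due 21, tardiness 0
T5: 15→25, due 36, tardiness 0
T4: 25→38, due 23, tardiness 15
Sum = 0+0+0+0+15 = 15.
LPT (decreasing processing time): T4 T5 T1 T3 T2.
T4: 0→13, due 23, tardiness 0
T5: 13→23, due 36, tardiness 0
T1: 23→29, due 21, tardiness 8
T3: 29→34, due 11, tardiness 23
T2: 34→38, due 28, tardiness 10
Sum = 0+0+8+23+10 = 41.
EDD (increasing due date): T3 T1 T4 T2 T5.
T3: 0→5, due 11, tardiness 0
T1: 5→11, due 21, tardiness 0
T4: 11→24, due 23, tardiness 1
T2: 24→28, due 28, tardiness 0
T5: 28→38, due 36, tardiness 2
Sum = 0+0+1+0+2 = 3.
SPT 15, LPT 41, EDD 3 → minimum 3.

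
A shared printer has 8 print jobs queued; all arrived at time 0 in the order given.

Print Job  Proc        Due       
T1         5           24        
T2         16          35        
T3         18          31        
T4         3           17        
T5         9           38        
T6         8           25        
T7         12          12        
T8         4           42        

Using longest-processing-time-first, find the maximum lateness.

LPT (decreasing processing time): T3 T2 T7 T5 T6 T1 T8 T4.
T3: 0→18, due 31, lateness -13
T2: 18→34, due 35, lateness -1
T7: 34→46, due 12, lateness 34
T5: 46→55, due 38, lateness 17
T6: 55→63, due 25, lateness 38
T1: 63→68, due 24, lateness 44
T8: 68→72, due 42, lateness 30
T4: 72→75, due 17, lateness 58
Maximum = 58.

58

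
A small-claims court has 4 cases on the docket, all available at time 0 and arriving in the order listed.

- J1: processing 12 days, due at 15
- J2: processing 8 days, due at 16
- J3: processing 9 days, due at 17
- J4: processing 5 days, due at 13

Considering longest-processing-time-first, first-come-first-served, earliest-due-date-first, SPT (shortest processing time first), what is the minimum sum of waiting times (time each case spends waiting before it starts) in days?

LPT (decreasing processing time): J1 J3 J2 J4.
J1: waits 0, runs 0→12
J3: waits 12, runs 12→21
J2: waits 21, runs 21→29
J4: waits 29, runs 29→34
Sum = 0+12+21+29 = 62.
FIFO (arrival order): J1 J2 J3 J4.
J1: waits 0, runs 0→12
J2: waits 12, runs 12→20
J3: waits 20, runs 20→29
J4: waits 29, runs 29→34
Sum = 0+12+20+29 = 61.
EDD (increasing due date): J4 J1 J2 J3.
J4: waits 0, runs 0→5
J1: waits 5, runs 5→17
J2: waits 17, runs 17→25
J3: waits 25, runs 25→34
Sum = 0+5+17+25 = 47.
SPT (increasing processing time): J4 J2 J3 J1.
J4: waits 0, runs 0→5
J2: waits 5, runs 5→13
J3: waits 13, runs 13→22
J1: waits 22, runs 22→34
Sum = 0+5+13+22 = 40.
LPT 62, FIFO 61, EDD 47, SPT 40 → minimum 40.

40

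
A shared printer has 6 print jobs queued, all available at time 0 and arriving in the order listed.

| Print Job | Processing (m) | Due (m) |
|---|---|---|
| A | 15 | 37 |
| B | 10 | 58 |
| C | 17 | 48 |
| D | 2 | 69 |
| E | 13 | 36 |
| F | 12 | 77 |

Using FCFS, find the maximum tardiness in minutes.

21

FIFO (arrival order): A B C D E F.
A: 0→15, due 37, tardiness 0
B: 15→25, due 58, tardiness 0
C: 25→42, due 48, tardiness 0
D: 42→44, due 69, tardiness 0
E: 44→57, due 36, tardiness 21
F: 57→69, due 77, tardiness 0
Maximum = 21.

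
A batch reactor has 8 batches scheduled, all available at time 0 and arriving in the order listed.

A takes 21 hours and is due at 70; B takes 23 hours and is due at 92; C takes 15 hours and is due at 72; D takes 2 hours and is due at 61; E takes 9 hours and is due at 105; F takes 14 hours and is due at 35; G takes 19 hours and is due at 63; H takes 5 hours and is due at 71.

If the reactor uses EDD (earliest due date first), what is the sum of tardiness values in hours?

14

EDD (increasing due date): F D G A H C B E.
F: 0→14, due 35, tardiness 0
D: 14→16, due 61, tardiness 0
G: 16→35, due 63, tardiness 0
A: 35→56, due 70, tardiness 0
H: 56→61, due 71, tardiness 0
C: 61→76, due 72, tardiness 4
B: 76→99, due 92, tardiness 7
E: 99→108, due 105, tardiness 3
Sum = 0+0+0+0+0+4+7+3 = 14.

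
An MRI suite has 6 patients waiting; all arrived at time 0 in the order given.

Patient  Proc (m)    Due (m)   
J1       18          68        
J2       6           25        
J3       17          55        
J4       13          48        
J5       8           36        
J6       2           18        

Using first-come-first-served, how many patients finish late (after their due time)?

3

FIFO (arrival order): J1 J2 J3 J4 J5 J6.
J1: 0→18, due 68, tardiness 0
J2: 18→24, due 25, tardiness 0
J3: 24→41, due 55, tardiness 0
J4: 41→54, due 48, tardiness 6
J5: 54→62, due 36, tardiness 26
J6: 62→64, due 18, tardiness 46
Late patients: 3.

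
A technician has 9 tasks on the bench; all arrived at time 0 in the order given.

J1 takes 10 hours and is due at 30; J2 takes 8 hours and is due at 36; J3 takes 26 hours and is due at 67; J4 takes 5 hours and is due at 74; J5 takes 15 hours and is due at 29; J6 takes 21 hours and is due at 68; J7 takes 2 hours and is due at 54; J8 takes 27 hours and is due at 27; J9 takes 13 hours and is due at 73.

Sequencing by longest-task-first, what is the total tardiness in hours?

385

LPT (decreasing processing time): J8 J3 J6 J5 J9 J1 J2 J4 J7.
J8: 0→27, due 27, tardiness 0
J3: 27→53, due 67, tardiness 0
J6: 53→74, due 68, tardiness 6
J5: 74→89, due 29, tardiness 60
J9: 89→102, due 73, tardiness 29
J1: 102→112, due 30, tardiness 82
J2: 112→120, due 36, tardiness 84
J4: 120→125, due 74, tardiness 51
J7: 125→127, due 54, tardiness 73
Sum = 0+0+6+60+29+82+84+51+73 = 385.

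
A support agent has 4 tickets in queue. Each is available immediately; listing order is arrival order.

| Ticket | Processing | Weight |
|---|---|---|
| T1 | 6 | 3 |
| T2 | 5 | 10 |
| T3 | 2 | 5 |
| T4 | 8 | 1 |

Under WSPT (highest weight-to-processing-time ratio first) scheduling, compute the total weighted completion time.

WSPT (decreasing weight/processing-time ratio): T3 T2 T1 T4.
T3: finishes 2, weight 5, w·C = 10
T2: finishes 7, weight 10, w·C = 70
T1: finishes 13, weight 3, w·C = 39
T4: finishes 21, weight 1, w·C = 21
Sum = 10+70+39+21 = 140.

140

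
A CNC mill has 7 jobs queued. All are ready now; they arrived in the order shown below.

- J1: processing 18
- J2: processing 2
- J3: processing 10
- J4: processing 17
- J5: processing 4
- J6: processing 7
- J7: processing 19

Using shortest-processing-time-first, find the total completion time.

219

SPT (increasing processing time): J2 J5 J6 J3 J4 J1 J7.
J2: 0→2
J5: 2→6
J6: 6→13
J3: 13→23
J4: 23→40
J1: 40→58
J7: 58→77
Sum = 2+6+13+23+40+58+77 = 219.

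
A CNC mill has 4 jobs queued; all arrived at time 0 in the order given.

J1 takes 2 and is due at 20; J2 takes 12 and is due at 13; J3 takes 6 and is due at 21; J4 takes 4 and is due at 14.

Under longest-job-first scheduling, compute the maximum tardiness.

8

LPT (decreasing processing time): J2 J3 J4 J1.
J2: 0→12, due 13, tardiness 0
J3: 12→18, due 21, tardiness 0
J4: 18→22, due 14, tardiness 8
J1: 22→24, due 20, tardiness 4
Maximum = 8.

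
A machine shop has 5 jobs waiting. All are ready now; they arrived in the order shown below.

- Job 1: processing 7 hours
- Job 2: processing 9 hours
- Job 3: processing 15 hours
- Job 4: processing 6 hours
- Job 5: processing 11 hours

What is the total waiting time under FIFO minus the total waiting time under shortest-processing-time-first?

17

FIFO (arrival order): Job 1 Job 2 Job 3 Job 4 Job 5.
Job 1: waits 0, runs 0→7
Job 2: waits 7, runs 7→16
Job 3: waits 16, runs 16→31
Job 4: waits 31, runs 31→37
Job 5: waits 37, runs 37→48
Sum = 0+7+16+31+37 = 91.
SPT (increasing processing time): Job 4 Job 1 Job 2 Job 5 Job 3.
Job 4: waits 0, runs 0→6
Job 1: waits 6, runs 6→13
Job 2: waits 13, runs 13→22
Job 5: waits 22, runs 22→33
Job 3: waits 33, runs 33→48
Sum = 0+6+13+22+33 = 74.
Difference = 91 − 74 = 17.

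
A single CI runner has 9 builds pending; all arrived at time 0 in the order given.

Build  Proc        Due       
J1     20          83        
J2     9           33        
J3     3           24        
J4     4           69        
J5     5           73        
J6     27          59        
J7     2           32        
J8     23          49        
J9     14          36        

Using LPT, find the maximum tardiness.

LPT (decreasing processing time): J6 J8 J1 J9 J2 J5 J4 J3 J7.
J6: 0→27, due 59, tardiness 0
J8: 27→50, due 49, tardiness 1
J1: 50→70, due 83, tardiness 0
J9: 70→84, due 36, tardiness 48
J2: 84→93, due 33, tardiness 60
J5: 93→98, due 73, tardiness 25
J4: 98→102, due 69, tardiness 33
J3: 102→105, due 24, tardiness 81
J7: 105→107, due 32, tardiness 75
Maximum = 81.

81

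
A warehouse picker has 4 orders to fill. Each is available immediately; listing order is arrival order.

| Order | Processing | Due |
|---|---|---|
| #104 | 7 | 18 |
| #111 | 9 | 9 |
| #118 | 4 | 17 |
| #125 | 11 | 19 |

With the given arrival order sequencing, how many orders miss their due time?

FIFO (arrival order): #104 #111 #118 #125.
#104: 0→7, due 18, tardiness 0
#111: 7→16, due 9, tardiness 7
#118: 16→20, due 17, tardiness 3
#125: 20→31, due 19, tardiness 12
Late orders: 3.

3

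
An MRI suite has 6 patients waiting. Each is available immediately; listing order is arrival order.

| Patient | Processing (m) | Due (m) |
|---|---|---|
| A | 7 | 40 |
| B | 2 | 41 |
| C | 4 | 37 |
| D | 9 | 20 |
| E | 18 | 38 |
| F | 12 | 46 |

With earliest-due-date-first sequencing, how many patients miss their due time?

1

EDD (increasing due date): D C E A B F.
D: 0→9, due 20, tardiness 0
C: 9→13, due 37, tardiness 0
E: 13→31, due 38, tardiness 0
A: 31→38, due 40, tardiness 0
B: 38→40, due 41, tardiness 0
F: 40→52, due 46, tardiness 6
Late patients: 1.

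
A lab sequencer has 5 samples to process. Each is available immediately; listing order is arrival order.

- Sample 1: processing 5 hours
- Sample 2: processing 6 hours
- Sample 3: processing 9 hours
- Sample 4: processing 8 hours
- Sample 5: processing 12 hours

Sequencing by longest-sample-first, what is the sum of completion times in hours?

LPT (decreasing processing time): Sample 5 Sample 3 Sample 4 Sample 2 Sample 1.
Sample 5: 0→12
Sample 3: 12→21
Sample 4: 21→29
Sample 2: 29→35
Sample 1: 35→40
Sum = 12+21+29+35+40 = 137.

137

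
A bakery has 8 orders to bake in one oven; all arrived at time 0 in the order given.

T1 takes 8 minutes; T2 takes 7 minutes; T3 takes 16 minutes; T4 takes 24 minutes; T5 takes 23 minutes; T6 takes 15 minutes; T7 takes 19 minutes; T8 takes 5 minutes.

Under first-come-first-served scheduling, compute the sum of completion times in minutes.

509

FIFO (arrival order): T1 T2 T3 T4 T5 T6 T7 T8.
T1: 0→8
T2: 8→15
T3: 15→31
T4: 31→55
T5: 55→78
T6: 78→93
T7: 93→112
T8: 112→117
Sum = 8+15+31+55+78+93+112+117 = 509.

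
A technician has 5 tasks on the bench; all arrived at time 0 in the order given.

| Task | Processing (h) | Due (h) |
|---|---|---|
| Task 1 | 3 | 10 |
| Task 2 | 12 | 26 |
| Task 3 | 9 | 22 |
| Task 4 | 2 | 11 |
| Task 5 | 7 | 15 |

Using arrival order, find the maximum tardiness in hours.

FIFO (arrival order): Task 1 Task 2 Task 3 Task 4 Task 5.
Task 1: 0→3, due 10, tardiness 0
Task 2: 3→15, due 26, tardiness 0
Task 3: 15→24, due 22, tardiness 2
Task 4: 24→26, due 11, tardiness 15
Task 5: 26→33, due 15, tardiness 18
Maximum = 18.

18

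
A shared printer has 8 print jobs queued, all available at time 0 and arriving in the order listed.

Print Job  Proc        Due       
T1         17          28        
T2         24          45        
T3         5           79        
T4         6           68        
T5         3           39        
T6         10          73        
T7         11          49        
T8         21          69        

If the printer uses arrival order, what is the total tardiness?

71

FIFO (arrival order): T1 T2 T3 T4 T5 T6 T7 T8.
T1: 0→17, due 28, tardiness 0
T2: 17→41, due 45, tardiness 0
T3: 41→46, due 79, tardiness 0
T4: 46→52, due 68, tardiness 0
T5: 52→55, due 39, tardiness 16
T6: 55→65, due 73, tardiness 0
T7: 65→76, due 49, tardiness 27
T8: 76→97, due 69, tardiness 28
Sum = 0+0+0+0+16+0+27+28 = 71.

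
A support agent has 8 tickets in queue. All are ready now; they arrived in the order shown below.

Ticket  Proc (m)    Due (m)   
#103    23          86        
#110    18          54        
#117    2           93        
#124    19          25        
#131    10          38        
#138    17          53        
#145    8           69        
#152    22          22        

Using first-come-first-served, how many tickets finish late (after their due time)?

FIFO (arrival order): #103 #110 #117 #124 #131 #138 #145 #152.
#103: 0→23, due 86, tardiness 0
#110: 23→41, due 54, tardiness 0
#117: 41→43, due 93, tardiness 0
#124: 43→62, due 25, tardiness 37
#131: 62→72, due 38, tardiness 34
#138: 72→89, due 53, tardiness 36
#145: 89→97, due 69, tardiness 28
#152: 97→119, due 22, tardiness 97
Late tickets: 5.

5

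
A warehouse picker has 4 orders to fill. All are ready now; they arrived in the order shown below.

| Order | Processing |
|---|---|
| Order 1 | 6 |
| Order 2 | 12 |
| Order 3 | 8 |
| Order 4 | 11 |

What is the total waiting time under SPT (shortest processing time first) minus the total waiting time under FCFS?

SPT (increasing processing time): Order 1 Order 3 Order 4 Order 2.
Order 1: waits 0, runs 0→6
Order 3: waits 6, runs 6→14
Order 4: waits 14, runs 14→25
Order 2: waits 25, runs 25→37
Sum = 0+6+14+25 = 45.
FIFO (arrival order): Order 1 Order 2 Order 3 Order 4.
Order 1: waits 0, runs 0→6
Order 2: waits 6, runs 6→18
Order 3: waits 18, runs 18→26
Order 4: waits 26, runs 26→37
Sum = 0+6+18+26 = 50.
Difference = 45 − 50 = -5.

-5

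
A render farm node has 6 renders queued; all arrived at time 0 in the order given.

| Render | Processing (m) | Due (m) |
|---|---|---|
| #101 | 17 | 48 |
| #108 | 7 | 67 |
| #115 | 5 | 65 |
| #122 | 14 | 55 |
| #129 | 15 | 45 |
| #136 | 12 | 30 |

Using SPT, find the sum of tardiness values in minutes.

30

SPT (increasing processing time): #115 #108 #136 #122 #129 #101.
#115: 0→5, due 65, tardiness 0
#108: 5→12, due 67, tardiness 0
#136: 12→24, due 30, tardiness 0
#122: 24→38, due 55, tardiness 0
#129: 38→53, due 45, tardiness 8
#101: 53→70, due 48, tardiness 22
Sum = 0+0+0+0+8+22 = 30.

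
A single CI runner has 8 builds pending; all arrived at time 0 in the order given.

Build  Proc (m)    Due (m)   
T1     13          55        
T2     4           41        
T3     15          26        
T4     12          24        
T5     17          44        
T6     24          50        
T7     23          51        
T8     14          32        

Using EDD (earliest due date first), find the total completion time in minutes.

504

EDD (increasing due date): T4 T3 T8 T2 T5 T6 T7 T1.
T4: 0→12
T3: 12→27
T8: 27→41
T2: 41→45
T5: 45→62
T6: 62→86
T7: 86→109
T1: 109→122
Sum = 12+27+41+45+62+86+109+122 = 504.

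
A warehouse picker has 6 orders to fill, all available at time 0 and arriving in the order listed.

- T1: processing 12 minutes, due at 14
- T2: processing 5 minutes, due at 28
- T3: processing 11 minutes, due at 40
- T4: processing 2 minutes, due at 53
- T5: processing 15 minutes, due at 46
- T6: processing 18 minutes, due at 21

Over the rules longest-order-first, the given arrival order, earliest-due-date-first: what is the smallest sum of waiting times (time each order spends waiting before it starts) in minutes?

LPT (decreasing processing time): T6 T5 T1 T3 T2 T4.
T6: waits 0, runs 0→18
T5: waits 18, runs 18→33
T1: waits 33, runs 33→45
T3: waits 45, runs 45→56
T2: waits 56, runs 56→61
T4: waits 61, runs 61→63
Sum = 0+18+33+45+56+61 = 213.
FIFO (arrival order): T1 T2 T3 T4 T5 T6.
T1: waits 0, runs 0→12
T2: waits 12, runs 12→17
T3: waits 17, runs 17→28
T4: waits 28, runs 28→30
T5: waits 30, runs 30→45
T6: waits 45, runs 45→63
Sum = 0+12+17+28+30+45 = 132.
EDD (increasing due date): T1 T6 T2 T3 T5 T4.
T1: waits 0, runs 0→12
T6: waits 12, runs 12→30
T2: waits 30, runs 30→35
T3: waits 35, runs 35→46
T5: waits 46, runs 46→61
T4: waits 61, runs 61→63
Sum = 0+12+30+35+46+61 = 184.
LPT 213, FIFO 132, EDD 184 → minimum 132.

132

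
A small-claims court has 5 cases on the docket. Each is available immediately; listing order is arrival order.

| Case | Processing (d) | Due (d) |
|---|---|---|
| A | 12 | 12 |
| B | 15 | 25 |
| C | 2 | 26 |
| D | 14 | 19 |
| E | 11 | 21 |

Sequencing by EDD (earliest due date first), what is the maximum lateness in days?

28

EDD (increasing due date): A D E B C.
A: 0→12, due 12, lateness 0
D: 12→26, due 19, lateness 7
E: 26→37, due 21, lateness 16
B: 37→52, due 25, lateness 27
C: 52→54, due 26, lateness 28
Maximum = 28.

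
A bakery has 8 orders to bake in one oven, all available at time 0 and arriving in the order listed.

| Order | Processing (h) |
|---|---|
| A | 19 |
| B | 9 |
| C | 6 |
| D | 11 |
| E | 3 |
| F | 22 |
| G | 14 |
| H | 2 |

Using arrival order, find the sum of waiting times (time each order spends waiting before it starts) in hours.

FIFO (arrival order): A B C D E F G H.
A: waits 0, runs 0→19
B: waits 19, runs 19→28
C: waits 28, runs 28→34
D: waits 34, runs 34→45
E: waits 45, runs 45→48
F: waits 48, runs 48→70
G: waits 70, runs 70→84
H: waits 84, runs 84→86
Sum = 0+19+28+34+45+48+70+84 = 328.

328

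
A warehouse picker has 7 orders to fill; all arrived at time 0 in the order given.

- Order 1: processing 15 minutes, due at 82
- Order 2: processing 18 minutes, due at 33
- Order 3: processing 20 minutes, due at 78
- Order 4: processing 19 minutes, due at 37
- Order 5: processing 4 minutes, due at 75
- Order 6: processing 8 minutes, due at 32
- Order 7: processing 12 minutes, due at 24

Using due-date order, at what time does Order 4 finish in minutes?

EDD (increasing due date): Order 7 Order 6 Order 2 Order 4 Order 5 Order 3 Order 1.
Order 7: 0→12
Order 6: 12→20
Order 2: 20→38
Order 4: 38→57

57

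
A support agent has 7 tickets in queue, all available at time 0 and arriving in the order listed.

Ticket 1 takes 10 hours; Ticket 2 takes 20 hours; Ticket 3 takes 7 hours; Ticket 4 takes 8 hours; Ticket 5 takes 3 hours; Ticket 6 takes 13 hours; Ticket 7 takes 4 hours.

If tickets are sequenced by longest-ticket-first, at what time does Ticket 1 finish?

LPT (decreasing processing time): Ticket 2 Ticket 6 Ticket 1 Ticket 4 Ticket 3 Ticket 7 Ticket 5.
Ticket 2: 0→20
Ticket 6: 20→33
Ticket 1: 33→43

43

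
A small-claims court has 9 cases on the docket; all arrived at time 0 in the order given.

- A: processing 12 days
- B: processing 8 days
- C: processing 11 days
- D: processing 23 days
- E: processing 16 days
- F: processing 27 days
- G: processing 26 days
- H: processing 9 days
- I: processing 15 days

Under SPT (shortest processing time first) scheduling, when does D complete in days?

94

SPT (increasing processing time): B H C A I E D G F.
B: 0→8
H: 8→17
C: 17→28
A: 28→40
I: 40→55
E: 55→71
D: 71→94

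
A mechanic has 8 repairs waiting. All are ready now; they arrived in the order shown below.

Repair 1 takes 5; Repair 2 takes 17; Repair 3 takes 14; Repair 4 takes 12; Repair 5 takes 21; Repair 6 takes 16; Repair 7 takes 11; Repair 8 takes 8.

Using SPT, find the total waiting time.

SPT (increasing processing time): Repair 1 Repair 8 Repair 7 Repair 4 Repair 3 Repair 6 Repair 2 Repair 5.
Repair 1: waits 0, runs 0→5
Repair 8: waits 5, runs 5→13
Repair 7: waits 13, runs 13→24
Repair 4: waits 24, runs 24→36
Repair 3: waits 36, runs 36→50
Repair 6: waits 50, runs 50→66
Repair 2: waits 66, runs 66→83
Repair 5: waits 83, runs 83→104
Sum = 0+5+13+24+36+50+66+83 = 277.

277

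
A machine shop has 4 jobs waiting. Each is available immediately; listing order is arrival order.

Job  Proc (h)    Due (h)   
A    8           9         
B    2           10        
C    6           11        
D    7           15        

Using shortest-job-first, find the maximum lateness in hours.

14

SPT (increasing processing time): B C D A.
B: 0→2, due 10, lateness -8
C: 2→8, due 11, lateness -3
D: 8→15, due 15, lateness 0
A: 15→23, due 9, lateness 14
Maximum = 14.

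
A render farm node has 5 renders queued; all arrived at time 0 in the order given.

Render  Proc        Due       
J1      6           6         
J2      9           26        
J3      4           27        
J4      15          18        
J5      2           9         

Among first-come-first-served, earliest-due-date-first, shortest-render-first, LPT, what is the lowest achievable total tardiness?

20

FIFO (arrival order): J1 J2 J3 J4 J5.
J1: 0→6, due 6, tardiness 0
J2: 6→15, due 26, tardiness 0
J3: 15→19, due 27, tardiness 0
J4: 19→34, due 18, tardiness 16
J5: 34→36, due 9, tardiness 27
Sum = 0+0+0+16+27 = 43.
EDD (increasing due date): J1 J5 J4 J2 J3.
J1: 0→6, due 6, tardiness 0
J5: 6→8, due 9, tardiness 0
J4: 8→23, due 18, tardiness 5
J2: 23→32, due 26, tardiness 6
J3: 32→36, due 27, tardiness 9
Sum = 0+0+5+6+9 = 20.
SPT (increasing processing time): J5 J3 J1 J2 J4.
J5: 0→2, due 9, tardiness 0
J3: 2→6, due 27, tardiness 0
J1: 6→12, due 6, tardiness 6
J2: 12→21, due 26, tardiness 0
J4: 21→36, due 18, tardiness 18
Sum = 0+0+6+0+18 = 24.
LPT (decreasing processing time): J4 J2 J1 J3 J5.
J4: 0→15, due 18, tardiness 0
J2: 15→24, due 26, tardiness 0
J1: 24→30, due 6, tardiness 24
J3: 30→34, due 27, tardiness 7
J5: 34→36, due 9, tardiness 27
Sum = 0+0+24+7+27 = 58.
FIFO 43, EDD 20, SPT 24, LPT 58 → minimum 20.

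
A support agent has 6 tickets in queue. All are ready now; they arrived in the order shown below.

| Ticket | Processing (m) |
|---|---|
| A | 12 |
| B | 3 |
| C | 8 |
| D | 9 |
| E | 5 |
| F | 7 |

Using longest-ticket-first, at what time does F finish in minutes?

36

LPT (decreasing processing time): A D C F E B.
A: 0→12
D: 12→21
C: 21→29
F: 29→36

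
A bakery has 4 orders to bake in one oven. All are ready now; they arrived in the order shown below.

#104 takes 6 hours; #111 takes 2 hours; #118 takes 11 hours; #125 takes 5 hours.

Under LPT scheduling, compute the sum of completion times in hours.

74

LPT (decreasing processing time): #118 #104 #125 #111.
#118: 0→11
#104: 11→17
#125: 17→22
#111: 22→24
Sum = 11+17+22+24 = 74.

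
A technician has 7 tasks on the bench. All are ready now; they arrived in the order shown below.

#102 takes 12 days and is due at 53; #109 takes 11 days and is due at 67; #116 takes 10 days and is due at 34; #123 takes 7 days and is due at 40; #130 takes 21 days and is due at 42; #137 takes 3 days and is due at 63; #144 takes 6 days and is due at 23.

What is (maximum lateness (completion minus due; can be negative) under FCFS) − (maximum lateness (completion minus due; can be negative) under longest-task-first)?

FIFO (arrival order): #102 #109 #116 #123 #130 #137 #144.
#102: 0→12, due 53, lateness -41
#109: 12→23, due 67, lateness -44
#116: 23→33, due 34, lateness -1
#123: 33→40, due 40, lateness 0
#130: 40→61, due 42, lateness 19
#137: 61→64, due 63, lateness 1
#144: 64→70, due 23, lateness 47
Maximum = 47.
LPT (decreasing processing time): #130 #102 #109 #116 #123 #144 #137.
#130: 0→21, due 42, lateness -21
#102: 21→33, due 53, lateness -20
#109: 33→44, due 67, lateness -23
#116: 44→54, due 34, lateness 20
#123: 54→61, due 40, lateness 21
#144: 61→67, due 23, lateness 44
#137: 67→70, due 63, lateness 7
Maximum = 44.
Difference = 47 − 44 = 3.

3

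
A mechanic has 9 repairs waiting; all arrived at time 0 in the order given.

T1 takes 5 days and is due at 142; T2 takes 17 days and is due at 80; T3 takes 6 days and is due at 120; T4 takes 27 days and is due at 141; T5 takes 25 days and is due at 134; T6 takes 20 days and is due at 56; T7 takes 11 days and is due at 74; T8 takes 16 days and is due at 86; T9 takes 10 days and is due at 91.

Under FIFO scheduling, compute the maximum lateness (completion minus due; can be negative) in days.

FIFO (arrival order): T1 T2 T3 T4 T5 T6 T7 T8 T9.
T1: 0→5, due 142, lateness -137
T2: 5→22, due 80, lateness -58
T3: 22→28, due 120, lateness -92
T4: 28→55, due 141, lateness -86
T5: 55→80, due 134, lateness -54
T6: 80→100, due 56, lateness 44
T7: 100→111, due 74, lateness 37
T8: 111→127, due 86, lateness 41
T9: 127→137, due 91, lateness 46
Maximum = 46.

46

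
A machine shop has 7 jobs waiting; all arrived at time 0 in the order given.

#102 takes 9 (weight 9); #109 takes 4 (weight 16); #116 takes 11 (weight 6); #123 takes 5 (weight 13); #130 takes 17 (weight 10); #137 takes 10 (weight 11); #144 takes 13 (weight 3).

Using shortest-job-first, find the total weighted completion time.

1731

SPT (increasing processing time): #109 #123 #102 #137 #116 #144 #130.
#109: finishes 4, weight 16, w·C = 64
#123: finishes 9, weight 13, w·C = 117
#102: finishes 18, weight 9, w·C = 162
#137: finishes 28, weight 11, w·C = 308
#116: finishes 39, weight 6, w·C = 234
#144: finishes 52, weight 3, w·C = 156
#130: finishes 69, weight 10, w·C = 690
Sum = 64+117+162+308+234+156+690 = 1731.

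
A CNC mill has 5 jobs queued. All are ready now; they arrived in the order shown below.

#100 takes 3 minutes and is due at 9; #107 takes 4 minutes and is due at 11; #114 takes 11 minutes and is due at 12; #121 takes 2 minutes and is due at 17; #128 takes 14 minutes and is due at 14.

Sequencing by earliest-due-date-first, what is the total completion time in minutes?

94

EDD (increasing due date): #100 #107 #114 #128 #121.
#100: 0→3
#107: 3→7
#114: 7→18
#128: 18→32
#121: 32→34
Sum = 3+7+18+32+34 = 94.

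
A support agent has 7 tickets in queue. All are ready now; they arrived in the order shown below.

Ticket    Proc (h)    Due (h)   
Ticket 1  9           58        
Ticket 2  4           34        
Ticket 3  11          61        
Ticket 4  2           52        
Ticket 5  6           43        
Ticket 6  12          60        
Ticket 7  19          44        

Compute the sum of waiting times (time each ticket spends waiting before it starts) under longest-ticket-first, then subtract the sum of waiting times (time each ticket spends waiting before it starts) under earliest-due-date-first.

LPT (decreasing processing time): Ticket 7 Ticket 6 Ticket 3 Ticket 1 Ticket 5 Ticket 2 Ticket 4.
Ticket 7: waits 0, runs 0→19
Ticket 6: waits 19, runs 19→31
Ticket 3: waits 31, runs 31→42
Ticket 1: waits 42, runs 42→51
Ticket 5: waits 51, runs 51→57
Ticket 2: waits 57, runs 57→61
Ticket 4: waits 61, runs 61→63
Sum = 0+19+31+42+51+57+61 = 261.
EDD (increasing due date): Ticket 2 Ticket 5 Ticket 7 Ticket 4 Ticket 1 Ticket 6 Ticket 3.
Ticket 2: waits 0, runs 0→4
Ticket 5: waits 4, runs 4→10
Ticket 7: waits 10, runs 10→29
Ticket 4: waits 29, runs 29→31
Ticket 1: waits 31, runs 31→40
Ticket 6: waits 40, runs 40→52
Ticket 3: waits 52, runs 52→63
Sum = 0+4+10+29+31+40+52 = 166.
Difference = 261 − 166 = 95.

95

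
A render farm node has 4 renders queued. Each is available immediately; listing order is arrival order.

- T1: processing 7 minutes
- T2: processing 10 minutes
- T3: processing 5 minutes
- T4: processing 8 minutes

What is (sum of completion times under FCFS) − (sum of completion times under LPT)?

-7

FIFO (arrival order): T1 T2 T3 T4.
T1: 0→7
T2: 7→17
T3: 17→22
T4: 22→30
Sum = 7+17+22+30 = 76.
LPT (decreasing processing time): T2 T4 T1 T3.
T2: 0→10
T4: 10→18
T1: 18→25
T3: 25→30
Sum = 10+18+25+30 = 83.
Difference = 76 − 83 = -7.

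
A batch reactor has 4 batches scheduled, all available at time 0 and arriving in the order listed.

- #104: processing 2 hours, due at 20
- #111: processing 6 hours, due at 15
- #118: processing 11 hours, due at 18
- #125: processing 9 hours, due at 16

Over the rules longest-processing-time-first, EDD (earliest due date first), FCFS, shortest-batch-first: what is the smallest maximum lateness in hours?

8

LPT (decreasing processing time): #118 #125 #111 #104.
#118: 0→11, due 18, lateness -7
#125: 11→20, due 16, lateness 4
#111: 20→26, due 15, lateness 11
#104: 26→28, due 20, lateness 8
Maximum = 11.
EDD (increasing due date): #111 #125 #118 #104.
#111: 0→6, due 15, lateness -9
#125: 6→15, due 16, lateness -1
#118: 15→26, due 18, lateness 8
#104: 26→28, due 20, lateness 8
Maximum = 8.
FIFO (arrival order): #104 #111 #118 #125.
#104: 0→2, due 20, lateness -18
#111: 2→8, due 15, lateness -7
#118: 8→19, due 18, lateness 1
#125: 19→28, due 16, lateness 12
Maximum = 12.
SPT (increasing processing time): #104 #111 #125 #118.
#104: 0→2, due 20, lateness -18
#111: 2→8, due 15, lateness -7
#125: 8→17, due 16, lateness 1
#118: 17→28, due 18, lateness 10
Maximum = 10.
LPT 11, EDD 8, FIFO 12, SPT 10 → minimum 8.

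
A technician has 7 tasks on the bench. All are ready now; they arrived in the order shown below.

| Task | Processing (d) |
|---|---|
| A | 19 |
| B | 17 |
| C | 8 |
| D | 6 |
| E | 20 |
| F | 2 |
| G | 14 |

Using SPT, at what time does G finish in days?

SPT (increasing processing time): F D C G B A E.
F: 0→2
D: 2→8
C: 8→16
G: 16→30

30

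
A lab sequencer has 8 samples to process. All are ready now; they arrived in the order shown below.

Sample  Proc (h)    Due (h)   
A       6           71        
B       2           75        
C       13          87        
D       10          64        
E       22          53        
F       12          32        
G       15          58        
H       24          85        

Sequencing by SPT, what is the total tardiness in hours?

46

SPT (increasing processing time): B A D F C G E H.
B: 0→2, due 75, tardiness 0
A: 2→8, due 71, tardiness 0
D: 8→18, due 64, tardiness 0
F: 18→30, due 32, tardiness 0
C: 30→43, due 87, tardiness 0
G: 43→58, due 58, tardiness 0
E: 58→80, due 53, tardiness 27
H: 80→104, due 85, tardiness 19
Sum = 0+0+0+0+0+0+27+19 = 46.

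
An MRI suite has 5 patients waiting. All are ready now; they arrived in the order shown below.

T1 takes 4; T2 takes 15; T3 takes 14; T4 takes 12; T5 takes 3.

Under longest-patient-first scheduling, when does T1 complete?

45

LPT (decreasing processing time): T2 T3 T4 T1 T5.
T2: 0→15
T3: 15→29
T4: 29→41
T1: 41→45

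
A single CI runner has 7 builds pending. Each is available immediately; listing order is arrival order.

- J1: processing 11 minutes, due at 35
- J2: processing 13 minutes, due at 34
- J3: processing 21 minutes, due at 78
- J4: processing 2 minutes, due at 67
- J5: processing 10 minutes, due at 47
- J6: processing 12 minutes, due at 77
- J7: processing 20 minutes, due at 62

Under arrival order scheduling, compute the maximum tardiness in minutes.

27

FIFO (arrival order): J1 J2 J3 J4 J5 J6 J7.
J1: 0→11, due 35, tardiness 0
J2: 11→24, due 34, tardiness 0
J3: 24→45, due 78, tardiness 0
J4: 45→47, due 67, tardiness 0
J5: 47→57, due 47, tardiness 10
J6: 57→69, due 77, tardiness 0
J7: 69→89, due 62, tardiness 27
Maximum = 27.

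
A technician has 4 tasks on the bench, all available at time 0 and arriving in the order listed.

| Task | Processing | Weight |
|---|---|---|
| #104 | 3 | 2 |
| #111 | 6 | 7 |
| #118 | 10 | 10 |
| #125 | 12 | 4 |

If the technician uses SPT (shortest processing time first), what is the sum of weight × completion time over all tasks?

SPT (increasing processing time): #104 #111 #118 #125.
#104: finishes 3, weight 2, w·C = 6
#111: finishes 9, weight 7, w·C = 63
#118: finishes 19, weight 10, w·C = 190
#125: finishes 31, weight 4, w·C = 124
Sum = 6+63+190+124 = 383.

383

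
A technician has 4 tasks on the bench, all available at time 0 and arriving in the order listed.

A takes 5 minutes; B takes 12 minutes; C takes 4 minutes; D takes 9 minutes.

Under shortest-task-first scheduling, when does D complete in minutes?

18

SPT (increasing processing time): C A D B.
C: 0→4
A: 4→9
D: 9→18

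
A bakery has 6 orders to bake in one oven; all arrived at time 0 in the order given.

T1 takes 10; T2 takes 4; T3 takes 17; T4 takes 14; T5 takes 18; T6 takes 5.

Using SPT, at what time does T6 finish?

SPT (increasing processing time): T2 T6 T1 T4 T3 T5.
T2: 0→4
T6: 4→9

9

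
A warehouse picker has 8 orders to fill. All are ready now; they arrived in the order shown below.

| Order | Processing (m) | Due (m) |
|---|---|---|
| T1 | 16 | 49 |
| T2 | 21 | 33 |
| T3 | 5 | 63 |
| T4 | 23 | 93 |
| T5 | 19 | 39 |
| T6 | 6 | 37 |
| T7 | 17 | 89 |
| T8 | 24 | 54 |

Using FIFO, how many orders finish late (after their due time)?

FIFO (arrival order): T1 T2 T3 T4 T5 T6 T7 T8.
T1: 0→16, due 49, tardiness 0
T2: 16→37, due 33, tardiness 4
T3: 37→42, due 63, tardiness 0
T4: 42→65, due 93, tardiness 0
T5: 65→84, due 39, tardiness 45
T6: 84→90, due 37, tardiness 53
T7: 90→107, due 89, tardiness 18
T8: 107→131, due 54, tardiness 77
Late orders: 5.

5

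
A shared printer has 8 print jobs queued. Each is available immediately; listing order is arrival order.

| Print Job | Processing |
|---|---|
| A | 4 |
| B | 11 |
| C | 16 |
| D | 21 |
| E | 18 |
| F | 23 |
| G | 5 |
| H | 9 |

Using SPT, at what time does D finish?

SPT (increasing processing time): A G H B C E D F.
A: 0→4
G: 4→9
H: 9→18
B: 18→29
C: 29→45
E: 45→63
D: 63→84

84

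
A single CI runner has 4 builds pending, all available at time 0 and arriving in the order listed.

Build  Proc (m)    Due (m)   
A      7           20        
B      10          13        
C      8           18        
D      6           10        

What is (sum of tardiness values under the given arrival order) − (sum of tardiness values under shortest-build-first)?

FIFO (arrival order): A B C D.
A: 0→7, due 20, tardiness 0
B: 7→17, due 13, tardiness 4
C: 17→25, due 18, tardiness 7
D: 25→31, due 10, tardiness 21
Sum = 0+4+7+21 = 32.
SPT (increasing processing time): D A C B.
D: 0→6, due 10, tardiness 0
A: 6→13, due 20, tardiness 0
C: 13→21, due 18, tardiness 3
B: 21→31, due 13, tardiness 18
Sum = 0+0+3+18 = 21.
Difference = 32 − 21 = 11.

11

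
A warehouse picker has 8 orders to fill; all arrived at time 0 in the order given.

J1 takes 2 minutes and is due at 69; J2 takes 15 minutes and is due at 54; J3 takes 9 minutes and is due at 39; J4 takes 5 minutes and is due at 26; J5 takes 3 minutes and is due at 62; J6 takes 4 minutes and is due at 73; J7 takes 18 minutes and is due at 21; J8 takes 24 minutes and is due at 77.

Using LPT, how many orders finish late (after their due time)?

LPT (decreasing processing time): J8 J7 J2 J3 J4 J6 J5 J1.
J8: 0→24, due 77, tardiness 0
J7: 24→42, due 21, tardiness 21
J2: 42→57, due 54, tardiness 3
J3: 57→66, due 39, tardiness 27
J4: 66→71, due 26, tardiness 45
J6: 71→75, due 73, tardiness 2
J5: 75→78, due 62, tardiness 16
J1: 78→80, due 69, tardiness 11
Late orders: 7.

7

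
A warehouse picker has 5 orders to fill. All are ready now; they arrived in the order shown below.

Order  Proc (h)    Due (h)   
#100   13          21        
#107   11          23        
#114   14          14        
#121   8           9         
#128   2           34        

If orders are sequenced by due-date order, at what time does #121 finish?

EDD (increasing due date): #121 #114 #100 #107 #128.
#121: 0→8

8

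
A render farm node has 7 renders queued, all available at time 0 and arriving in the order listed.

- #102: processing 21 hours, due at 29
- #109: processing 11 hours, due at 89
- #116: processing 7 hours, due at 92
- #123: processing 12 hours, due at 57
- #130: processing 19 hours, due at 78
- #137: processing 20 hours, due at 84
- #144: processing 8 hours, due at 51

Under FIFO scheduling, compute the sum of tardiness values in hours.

53

FIFO (arrival order): #102 #109 #116 #123 #130 #137 #144.
#102: 0→21, due 29, tardiness 0
#109: 21→32, due 89, tardiness 0
#116: 32→39, due 92, tardiness 0
#123: 39→51, due 57, tardiness 0
#130: 51→70, due 78, tardiness 0
#137: 70→90, due 84, tardiness 6
#144: 90→98, due 51, tardiness 47
Sum = 0+0+0+0+0+6+47 = 53.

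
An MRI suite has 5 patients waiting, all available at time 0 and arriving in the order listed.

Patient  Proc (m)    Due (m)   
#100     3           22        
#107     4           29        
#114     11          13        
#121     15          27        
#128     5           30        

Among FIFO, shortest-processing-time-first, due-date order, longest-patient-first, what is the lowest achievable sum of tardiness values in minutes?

14

FIFO (arrival order): #100 #107 #114 #121 #128.
#100: 0→3, due 22, tardiness 0
#107: 3→7, due 29, tardiness 0
#114: 7→18, due 13, tardiness 5
#121: 18→33, due 27, tardiness 6
#128: 33→38, due 30, tardiness 8
Sum = 0+0+5+6+8 = 19.
SPT (increasing processing time): #100 #107 #128 #114 #121.
#100: 0→3, due 22, tardiness 0
#107: 3→7, due 29, tardiness 0
#128: 7→12, due 30, tardiness 0
#114: 12→23, due 13, tardiness 10
#121: 23→38, due 27, tardiness 11
Sum = 0+0+0+10+11 = 21.
EDD (increasing due date): #114 #100 #121 #107 #128.
#114: 0→11, due 13, tardiness 0
#100: 11→14, due 22, tardiness 0
#121: 14→29, due 27, tardiness 2
#107: 29→33, due 29, tardiness 4
#128: 33→38, due 30, tardiness 8
Sum = 0+0+2+4+8 = 14.
LPT (decreasing processing time): #121 #114 #128 #107 #100.
#121: 0→15, due 27, tardiness 0
#114: 15→26, due 13, tardiness 13
#128: 26→31, due 30, tardiness 1
#107: 31→35, due 29, tardiness 6
#100: 35→38, due 22, tardiness 16
Sum = 0+13+1+6+16 = 36.
FIFO 19, SPT 21, EDD 14, LPT 36 → minimum 14.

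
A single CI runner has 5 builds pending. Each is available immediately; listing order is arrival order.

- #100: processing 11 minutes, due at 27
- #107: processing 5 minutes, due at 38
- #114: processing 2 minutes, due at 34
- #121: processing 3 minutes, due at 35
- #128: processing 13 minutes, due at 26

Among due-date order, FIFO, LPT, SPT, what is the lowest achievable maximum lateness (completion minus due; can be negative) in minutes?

EDD (increasing due date): #128 #100 #114 #121 #107.
#128: 0→13, due 26, lateness -13
#100: 13→24, due 27, lateness -3
#114: 24→26, due 34, lateness -8
#121: 26→29, due 35, lateness -6
#107: 29→34, due 38, lateness -4
Maximum = -3.
FIFO (arrival order): #100 #107 #114 #121 #128.
#100: 0→11, due 27, lateness -16
#107: 11→16, due 38, lateness -22
#114: 16→18, due 34, lateness -16
#121: 18→21, due 35, lateness -14
#128: 21→34, due 26, lateness 8
Maximum = 8.
LPT (decreasing processing time): #128 #100 #107 #121 #114.
#128: 0→13, due 26, lateness -13
#100: 13→24, due 27, lateness -3
#107: 24→29, due 38, lateness -9
#121: 29→32, due 35, lateness -3
#114: 32→34, due 34, lateness 0
Maximum = 0.
SPT (increasing processing time): #114 #121 #107 #100 #128.
#114: 0→2, due 34, lateness -32
#121: 2→5, due 35, lateness -30
#107: 5→10, due 38, lateness -28
#100: 10→21, due 27, lateness -6
#128: 21→34, due 26, lateness 8
Maximum = 8.
EDD -3, FIFO 8, LPT 0, SPT 8 → minimum -3.

-3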